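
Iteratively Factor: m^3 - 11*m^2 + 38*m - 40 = (m - 2)*(m^2 - 9*m + 20) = (m - 4)*(m - 2)*(m - 5)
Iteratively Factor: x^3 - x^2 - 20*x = (x + 4)*(x^2 - 5*x) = x*(x + 4)*(x - 5)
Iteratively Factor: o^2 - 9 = (o + 3)*(o - 3)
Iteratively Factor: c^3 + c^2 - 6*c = (c - 2)*(c^2 + 3*c) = (c - 2)*(c + 3)*(c)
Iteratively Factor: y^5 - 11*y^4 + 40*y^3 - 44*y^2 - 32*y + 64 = (y - 2)*(y^4 - 9*y^3 + 22*y^2 - 32) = (y - 4)*(y - 2)*(y^3 - 5*y^2 + 2*y + 8) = (y - 4)*(y - 2)*(y + 1)*(y^2 - 6*y + 8) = (y - 4)^2*(y - 2)*(y + 1)*(y - 2)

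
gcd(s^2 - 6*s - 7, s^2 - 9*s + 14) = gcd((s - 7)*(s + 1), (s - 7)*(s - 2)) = s - 7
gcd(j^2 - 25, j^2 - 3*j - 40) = j + 5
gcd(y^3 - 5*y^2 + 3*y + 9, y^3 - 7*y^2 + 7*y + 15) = y^2 - 2*y - 3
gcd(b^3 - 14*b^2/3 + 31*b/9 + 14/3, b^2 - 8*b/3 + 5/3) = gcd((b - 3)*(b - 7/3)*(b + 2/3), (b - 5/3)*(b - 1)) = 1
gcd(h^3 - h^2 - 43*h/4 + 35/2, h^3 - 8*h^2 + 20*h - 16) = h - 2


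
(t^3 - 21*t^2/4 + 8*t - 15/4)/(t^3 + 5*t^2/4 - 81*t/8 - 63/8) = 2*(4*t^2 - 9*t + 5)/(8*t^2 + 34*t + 21)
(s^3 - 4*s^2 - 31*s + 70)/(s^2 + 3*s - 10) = s - 7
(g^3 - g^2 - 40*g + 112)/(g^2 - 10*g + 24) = (g^2 + 3*g - 28)/(g - 6)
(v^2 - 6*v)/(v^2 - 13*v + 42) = v/(v - 7)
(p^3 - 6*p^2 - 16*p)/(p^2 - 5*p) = (p^2 - 6*p - 16)/(p - 5)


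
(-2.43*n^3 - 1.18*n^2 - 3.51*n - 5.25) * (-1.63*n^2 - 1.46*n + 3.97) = 3.9609*n^5 + 5.4712*n^4 - 2.203*n^3 + 8.9975*n^2 - 6.2697*n - 20.8425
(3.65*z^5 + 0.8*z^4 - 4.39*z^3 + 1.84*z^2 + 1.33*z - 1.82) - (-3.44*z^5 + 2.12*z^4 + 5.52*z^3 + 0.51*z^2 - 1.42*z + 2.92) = 7.09*z^5 - 1.32*z^4 - 9.91*z^3 + 1.33*z^2 + 2.75*z - 4.74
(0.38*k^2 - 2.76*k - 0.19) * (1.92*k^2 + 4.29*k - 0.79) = 0.7296*k^4 - 3.669*k^3 - 12.5054*k^2 + 1.3653*k + 0.1501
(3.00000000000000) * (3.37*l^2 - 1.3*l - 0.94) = 10.11*l^2 - 3.9*l - 2.82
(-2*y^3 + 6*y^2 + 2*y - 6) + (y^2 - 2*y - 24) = -2*y^3 + 7*y^2 - 30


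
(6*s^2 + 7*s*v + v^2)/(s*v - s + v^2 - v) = (6*s + v)/(v - 1)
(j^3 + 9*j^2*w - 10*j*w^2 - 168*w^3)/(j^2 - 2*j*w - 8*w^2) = (j^2 + 13*j*w + 42*w^2)/(j + 2*w)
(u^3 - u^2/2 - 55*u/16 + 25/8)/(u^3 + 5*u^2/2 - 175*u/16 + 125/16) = (u + 2)/(u + 5)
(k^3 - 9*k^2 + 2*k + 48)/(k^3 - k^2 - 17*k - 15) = (-k^3 + 9*k^2 - 2*k - 48)/(-k^3 + k^2 + 17*k + 15)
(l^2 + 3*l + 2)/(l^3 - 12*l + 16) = (l^2 + 3*l + 2)/(l^3 - 12*l + 16)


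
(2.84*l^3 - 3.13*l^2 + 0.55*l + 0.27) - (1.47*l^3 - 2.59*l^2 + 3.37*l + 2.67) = 1.37*l^3 - 0.54*l^2 - 2.82*l - 2.4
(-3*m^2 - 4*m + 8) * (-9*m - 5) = 27*m^3 + 51*m^2 - 52*m - 40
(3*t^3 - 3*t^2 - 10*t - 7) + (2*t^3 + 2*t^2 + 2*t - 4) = 5*t^3 - t^2 - 8*t - 11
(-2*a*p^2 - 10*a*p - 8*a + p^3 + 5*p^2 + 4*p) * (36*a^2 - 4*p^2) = -72*a^3*p^2 - 360*a^3*p - 288*a^3 + 36*a^2*p^3 + 180*a^2*p^2 + 144*a^2*p + 8*a*p^4 + 40*a*p^3 + 32*a*p^2 - 4*p^5 - 20*p^4 - 16*p^3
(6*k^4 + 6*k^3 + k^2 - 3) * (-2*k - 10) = -12*k^5 - 72*k^4 - 62*k^3 - 10*k^2 + 6*k + 30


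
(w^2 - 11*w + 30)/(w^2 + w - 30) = (w - 6)/(w + 6)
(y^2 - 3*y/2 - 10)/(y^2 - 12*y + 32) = (y + 5/2)/(y - 8)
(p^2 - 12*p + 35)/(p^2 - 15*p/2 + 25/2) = 2*(p - 7)/(2*p - 5)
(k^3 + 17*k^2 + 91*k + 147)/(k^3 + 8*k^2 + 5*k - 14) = (k^2 + 10*k + 21)/(k^2 + k - 2)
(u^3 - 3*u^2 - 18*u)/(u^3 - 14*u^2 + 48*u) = (u + 3)/(u - 8)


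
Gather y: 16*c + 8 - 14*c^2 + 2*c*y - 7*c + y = -14*c^2 + 9*c + y*(2*c + 1) + 8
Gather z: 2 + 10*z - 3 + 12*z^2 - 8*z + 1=12*z^2 + 2*z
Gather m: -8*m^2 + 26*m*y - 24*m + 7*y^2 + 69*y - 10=-8*m^2 + m*(26*y - 24) + 7*y^2 + 69*y - 10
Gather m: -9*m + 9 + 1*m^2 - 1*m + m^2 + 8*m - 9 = 2*m^2 - 2*m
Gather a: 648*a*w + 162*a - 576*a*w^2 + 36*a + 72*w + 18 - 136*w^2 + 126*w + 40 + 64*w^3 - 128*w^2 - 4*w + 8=a*(-576*w^2 + 648*w + 198) + 64*w^3 - 264*w^2 + 194*w + 66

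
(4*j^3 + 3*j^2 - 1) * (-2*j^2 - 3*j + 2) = -8*j^5 - 18*j^4 - j^3 + 8*j^2 + 3*j - 2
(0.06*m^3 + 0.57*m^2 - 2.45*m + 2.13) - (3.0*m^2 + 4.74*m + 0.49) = 0.06*m^3 - 2.43*m^2 - 7.19*m + 1.64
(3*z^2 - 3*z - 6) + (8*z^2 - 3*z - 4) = 11*z^2 - 6*z - 10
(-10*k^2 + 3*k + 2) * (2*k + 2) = -20*k^3 - 14*k^2 + 10*k + 4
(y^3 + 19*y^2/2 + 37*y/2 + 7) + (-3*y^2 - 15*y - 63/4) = y^3 + 13*y^2/2 + 7*y/2 - 35/4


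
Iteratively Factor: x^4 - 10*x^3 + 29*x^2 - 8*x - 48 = (x - 3)*(x^3 - 7*x^2 + 8*x + 16) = (x - 4)*(x - 3)*(x^2 - 3*x - 4) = (x - 4)^2*(x - 3)*(x + 1)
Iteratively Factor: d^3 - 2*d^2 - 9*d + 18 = (d + 3)*(d^2 - 5*d + 6) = (d - 2)*(d + 3)*(d - 3)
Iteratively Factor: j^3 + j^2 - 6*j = (j - 2)*(j^2 + 3*j) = j*(j - 2)*(j + 3)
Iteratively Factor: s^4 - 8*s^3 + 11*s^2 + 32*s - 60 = (s - 5)*(s^3 - 3*s^2 - 4*s + 12) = (s - 5)*(s - 3)*(s^2 - 4) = (s - 5)*(s - 3)*(s + 2)*(s - 2)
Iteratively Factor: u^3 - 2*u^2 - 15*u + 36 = (u - 3)*(u^2 + u - 12) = (u - 3)*(u + 4)*(u - 3)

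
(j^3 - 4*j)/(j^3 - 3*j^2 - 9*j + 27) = j*(j^2 - 4)/(j^3 - 3*j^2 - 9*j + 27)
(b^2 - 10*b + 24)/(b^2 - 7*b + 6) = (b - 4)/(b - 1)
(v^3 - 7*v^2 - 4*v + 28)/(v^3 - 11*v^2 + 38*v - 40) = (v^2 - 5*v - 14)/(v^2 - 9*v + 20)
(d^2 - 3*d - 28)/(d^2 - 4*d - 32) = (d - 7)/(d - 8)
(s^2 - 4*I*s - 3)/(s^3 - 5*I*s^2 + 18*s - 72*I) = (s - I)/(s^2 - 2*I*s + 24)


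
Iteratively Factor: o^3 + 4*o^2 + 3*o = (o)*(o^2 + 4*o + 3) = o*(o + 1)*(o + 3)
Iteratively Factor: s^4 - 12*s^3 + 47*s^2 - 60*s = (s - 5)*(s^3 - 7*s^2 + 12*s) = s*(s - 5)*(s^2 - 7*s + 12) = s*(s - 5)*(s - 3)*(s - 4)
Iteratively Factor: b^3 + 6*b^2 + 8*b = (b + 2)*(b^2 + 4*b) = (b + 2)*(b + 4)*(b)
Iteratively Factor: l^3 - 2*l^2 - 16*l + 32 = (l + 4)*(l^2 - 6*l + 8) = (l - 4)*(l + 4)*(l - 2)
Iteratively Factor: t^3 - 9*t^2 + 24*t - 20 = (t - 2)*(t^2 - 7*t + 10) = (t - 5)*(t - 2)*(t - 2)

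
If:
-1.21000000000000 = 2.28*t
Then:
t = -0.53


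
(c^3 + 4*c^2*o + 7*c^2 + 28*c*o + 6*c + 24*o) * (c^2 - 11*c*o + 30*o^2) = c^5 - 7*c^4*o + 7*c^4 - 14*c^3*o^2 - 49*c^3*o + 6*c^3 + 120*c^2*o^3 - 98*c^2*o^2 - 42*c^2*o + 840*c*o^3 - 84*c*o^2 + 720*o^3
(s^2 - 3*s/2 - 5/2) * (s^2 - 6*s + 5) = s^4 - 15*s^3/2 + 23*s^2/2 + 15*s/2 - 25/2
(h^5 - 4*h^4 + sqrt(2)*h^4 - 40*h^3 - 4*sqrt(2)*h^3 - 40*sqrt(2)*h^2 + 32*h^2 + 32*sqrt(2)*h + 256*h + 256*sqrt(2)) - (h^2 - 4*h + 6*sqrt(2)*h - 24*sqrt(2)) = h^5 - 4*h^4 + sqrt(2)*h^4 - 40*h^3 - 4*sqrt(2)*h^3 - 40*sqrt(2)*h^2 + 31*h^2 + 26*sqrt(2)*h + 260*h + 280*sqrt(2)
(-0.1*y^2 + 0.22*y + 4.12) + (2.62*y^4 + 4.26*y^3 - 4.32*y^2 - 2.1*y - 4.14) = 2.62*y^4 + 4.26*y^3 - 4.42*y^2 - 1.88*y - 0.0199999999999996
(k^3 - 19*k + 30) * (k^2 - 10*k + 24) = k^5 - 10*k^4 + 5*k^3 + 220*k^2 - 756*k + 720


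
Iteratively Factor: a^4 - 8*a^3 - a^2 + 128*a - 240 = (a - 5)*(a^3 - 3*a^2 - 16*a + 48) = (a - 5)*(a - 3)*(a^2 - 16) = (a - 5)*(a - 4)*(a - 3)*(a + 4)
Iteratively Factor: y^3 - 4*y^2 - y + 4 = (y + 1)*(y^2 - 5*y + 4) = (y - 4)*(y + 1)*(y - 1)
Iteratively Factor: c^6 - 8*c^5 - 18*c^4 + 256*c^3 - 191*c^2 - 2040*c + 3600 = (c - 3)*(c^5 - 5*c^4 - 33*c^3 + 157*c^2 + 280*c - 1200) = (c - 3)*(c + 4)*(c^4 - 9*c^3 + 3*c^2 + 145*c - 300) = (c - 3)^2*(c + 4)*(c^3 - 6*c^2 - 15*c + 100) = (c - 5)*(c - 3)^2*(c + 4)*(c^2 - c - 20) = (c - 5)^2*(c - 3)^2*(c + 4)*(c + 4)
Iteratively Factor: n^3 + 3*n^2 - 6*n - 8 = (n - 2)*(n^2 + 5*n + 4) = (n - 2)*(n + 1)*(n + 4)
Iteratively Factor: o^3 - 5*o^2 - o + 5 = (o + 1)*(o^2 - 6*o + 5) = (o - 1)*(o + 1)*(o - 5)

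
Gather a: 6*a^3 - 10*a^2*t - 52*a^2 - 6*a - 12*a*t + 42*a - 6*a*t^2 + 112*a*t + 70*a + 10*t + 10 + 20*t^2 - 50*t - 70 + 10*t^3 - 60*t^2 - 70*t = 6*a^3 + a^2*(-10*t - 52) + a*(-6*t^2 + 100*t + 106) + 10*t^3 - 40*t^2 - 110*t - 60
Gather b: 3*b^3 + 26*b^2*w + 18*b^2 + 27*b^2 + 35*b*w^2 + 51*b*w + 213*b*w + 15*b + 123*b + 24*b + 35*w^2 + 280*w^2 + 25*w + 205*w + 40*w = 3*b^3 + b^2*(26*w + 45) + b*(35*w^2 + 264*w + 162) + 315*w^2 + 270*w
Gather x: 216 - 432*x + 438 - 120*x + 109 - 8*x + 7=770 - 560*x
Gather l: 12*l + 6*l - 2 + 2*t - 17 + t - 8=18*l + 3*t - 27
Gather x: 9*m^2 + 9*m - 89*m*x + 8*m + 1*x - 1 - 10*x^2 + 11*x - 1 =9*m^2 + 17*m - 10*x^2 + x*(12 - 89*m) - 2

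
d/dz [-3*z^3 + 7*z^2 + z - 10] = -9*z^2 + 14*z + 1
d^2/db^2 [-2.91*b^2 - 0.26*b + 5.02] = -5.82000000000000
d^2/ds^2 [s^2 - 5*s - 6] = 2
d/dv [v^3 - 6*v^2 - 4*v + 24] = 3*v^2 - 12*v - 4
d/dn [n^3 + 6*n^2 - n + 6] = 3*n^2 + 12*n - 1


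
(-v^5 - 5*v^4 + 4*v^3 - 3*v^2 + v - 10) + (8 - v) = -v^5 - 5*v^4 + 4*v^3 - 3*v^2 - 2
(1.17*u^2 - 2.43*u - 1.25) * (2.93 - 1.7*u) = -1.989*u^3 + 7.5591*u^2 - 4.9949*u - 3.6625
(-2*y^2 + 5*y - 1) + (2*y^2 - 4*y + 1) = y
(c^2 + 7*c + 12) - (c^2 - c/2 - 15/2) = 15*c/2 + 39/2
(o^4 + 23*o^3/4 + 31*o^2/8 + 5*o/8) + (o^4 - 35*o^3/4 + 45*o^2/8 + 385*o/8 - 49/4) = 2*o^4 - 3*o^3 + 19*o^2/2 + 195*o/4 - 49/4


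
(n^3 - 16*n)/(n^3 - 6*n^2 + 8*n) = (n + 4)/(n - 2)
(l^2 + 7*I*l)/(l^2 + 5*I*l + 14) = l/(l - 2*I)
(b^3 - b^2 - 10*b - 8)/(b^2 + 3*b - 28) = (b^2 + 3*b + 2)/(b + 7)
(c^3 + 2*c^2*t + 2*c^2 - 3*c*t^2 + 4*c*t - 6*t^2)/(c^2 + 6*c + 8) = (c^2 + 2*c*t - 3*t^2)/(c + 4)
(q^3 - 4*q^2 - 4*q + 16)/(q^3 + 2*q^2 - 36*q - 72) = (q^2 - 6*q + 8)/(q^2 - 36)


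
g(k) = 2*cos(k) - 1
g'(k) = -2*sin(k)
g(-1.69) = -1.24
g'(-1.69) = 1.99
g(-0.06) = 1.00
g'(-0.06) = 0.12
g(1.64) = -1.14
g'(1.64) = -2.00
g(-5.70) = 0.67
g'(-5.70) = -1.10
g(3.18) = -3.00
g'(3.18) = 0.08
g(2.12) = -2.04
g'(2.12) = -1.71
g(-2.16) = -2.11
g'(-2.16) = 1.66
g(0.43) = 0.82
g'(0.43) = -0.83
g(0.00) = 1.00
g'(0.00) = 0.00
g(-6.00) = 0.92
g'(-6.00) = -0.56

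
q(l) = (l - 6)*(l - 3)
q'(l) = 2*l - 9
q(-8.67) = 171.20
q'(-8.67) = -26.34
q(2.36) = 2.33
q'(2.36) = -4.28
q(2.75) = 0.81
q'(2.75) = -3.50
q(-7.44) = 140.31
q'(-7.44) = -23.88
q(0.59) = 13.04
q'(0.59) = -7.82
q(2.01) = 3.95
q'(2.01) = -4.98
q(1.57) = 6.33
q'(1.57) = -5.86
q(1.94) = 4.30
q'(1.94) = -5.12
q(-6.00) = 108.00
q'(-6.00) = -21.00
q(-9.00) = 180.00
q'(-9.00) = -27.00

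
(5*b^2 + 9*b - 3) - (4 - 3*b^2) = 8*b^2 + 9*b - 7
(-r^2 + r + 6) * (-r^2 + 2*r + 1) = r^4 - 3*r^3 - 5*r^2 + 13*r + 6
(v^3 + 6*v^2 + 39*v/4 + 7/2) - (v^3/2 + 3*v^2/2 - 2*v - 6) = v^3/2 + 9*v^2/2 + 47*v/4 + 19/2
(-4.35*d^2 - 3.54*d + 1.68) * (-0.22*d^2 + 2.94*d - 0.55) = 0.957*d^4 - 12.0102*d^3 - 8.3847*d^2 + 6.8862*d - 0.924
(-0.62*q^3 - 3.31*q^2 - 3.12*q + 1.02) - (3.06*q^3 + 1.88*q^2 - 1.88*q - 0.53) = -3.68*q^3 - 5.19*q^2 - 1.24*q + 1.55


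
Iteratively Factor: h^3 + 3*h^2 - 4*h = (h - 1)*(h^2 + 4*h) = h*(h - 1)*(h + 4)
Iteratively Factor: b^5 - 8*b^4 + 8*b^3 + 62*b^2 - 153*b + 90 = (b - 1)*(b^4 - 7*b^3 + b^2 + 63*b - 90) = (b - 2)*(b - 1)*(b^3 - 5*b^2 - 9*b + 45) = (b - 2)*(b - 1)*(b + 3)*(b^2 - 8*b + 15) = (b - 5)*(b - 2)*(b - 1)*(b + 3)*(b - 3)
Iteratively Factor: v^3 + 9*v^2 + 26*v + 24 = (v + 4)*(v^2 + 5*v + 6) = (v + 2)*(v + 4)*(v + 3)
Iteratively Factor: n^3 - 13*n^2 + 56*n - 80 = (n - 4)*(n^2 - 9*n + 20) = (n - 4)^2*(n - 5)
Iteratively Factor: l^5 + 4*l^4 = (l)*(l^4 + 4*l^3) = l^2*(l^3 + 4*l^2) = l^2*(l + 4)*(l^2) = l^3*(l + 4)*(l)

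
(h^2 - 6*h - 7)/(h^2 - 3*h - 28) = (h + 1)/(h + 4)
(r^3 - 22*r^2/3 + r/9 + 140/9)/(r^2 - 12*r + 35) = (r^2 - r/3 - 20/9)/(r - 5)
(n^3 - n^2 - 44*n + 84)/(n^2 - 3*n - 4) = (-n^3 + n^2 + 44*n - 84)/(-n^2 + 3*n + 4)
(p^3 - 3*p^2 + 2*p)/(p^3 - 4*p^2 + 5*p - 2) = p/(p - 1)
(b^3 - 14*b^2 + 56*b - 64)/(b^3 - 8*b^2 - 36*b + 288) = (b^2 - 6*b + 8)/(b^2 - 36)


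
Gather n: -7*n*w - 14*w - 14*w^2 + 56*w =-7*n*w - 14*w^2 + 42*w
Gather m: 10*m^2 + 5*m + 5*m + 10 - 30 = 10*m^2 + 10*m - 20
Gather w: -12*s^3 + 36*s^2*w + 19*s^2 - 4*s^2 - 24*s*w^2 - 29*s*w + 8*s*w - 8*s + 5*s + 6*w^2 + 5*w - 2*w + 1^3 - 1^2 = -12*s^3 + 15*s^2 - 3*s + w^2*(6 - 24*s) + w*(36*s^2 - 21*s + 3)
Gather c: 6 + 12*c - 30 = 12*c - 24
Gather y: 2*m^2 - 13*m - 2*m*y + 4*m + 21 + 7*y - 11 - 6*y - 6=2*m^2 - 9*m + y*(1 - 2*m) + 4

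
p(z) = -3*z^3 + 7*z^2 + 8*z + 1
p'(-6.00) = -400.00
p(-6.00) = 853.00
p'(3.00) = -31.00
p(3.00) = 7.00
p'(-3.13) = -123.99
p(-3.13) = 136.53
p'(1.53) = 8.35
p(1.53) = 18.88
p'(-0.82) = -9.53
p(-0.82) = 0.80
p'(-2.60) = -89.24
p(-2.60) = 80.25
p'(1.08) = 12.62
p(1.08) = 14.03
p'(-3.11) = -122.59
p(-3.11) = 134.07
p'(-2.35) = -74.60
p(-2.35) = 59.79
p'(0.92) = 13.26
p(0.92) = 11.95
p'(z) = -9*z^2 + 14*z + 8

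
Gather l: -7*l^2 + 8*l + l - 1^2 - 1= -7*l^2 + 9*l - 2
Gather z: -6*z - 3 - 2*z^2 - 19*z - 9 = -2*z^2 - 25*z - 12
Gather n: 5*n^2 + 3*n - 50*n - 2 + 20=5*n^2 - 47*n + 18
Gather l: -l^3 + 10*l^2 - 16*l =-l^3 + 10*l^2 - 16*l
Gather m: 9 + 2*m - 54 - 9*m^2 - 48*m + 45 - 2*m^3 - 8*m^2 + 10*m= -2*m^3 - 17*m^2 - 36*m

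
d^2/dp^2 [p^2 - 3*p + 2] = 2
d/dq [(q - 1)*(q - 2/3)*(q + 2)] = 3*q^2 + 2*q/3 - 8/3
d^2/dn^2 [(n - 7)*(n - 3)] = 2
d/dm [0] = 0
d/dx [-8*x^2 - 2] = -16*x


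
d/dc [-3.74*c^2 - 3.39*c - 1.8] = -7.48*c - 3.39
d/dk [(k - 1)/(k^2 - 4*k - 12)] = (k^2 - 4*k - 2*(k - 2)*(k - 1) - 12)/(-k^2 + 4*k + 12)^2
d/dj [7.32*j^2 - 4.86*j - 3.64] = 14.64*j - 4.86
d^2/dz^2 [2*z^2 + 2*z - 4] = 4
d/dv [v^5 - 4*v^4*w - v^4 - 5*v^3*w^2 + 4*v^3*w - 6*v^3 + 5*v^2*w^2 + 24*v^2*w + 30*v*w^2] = 5*v^4 - 16*v^3*w - 4*v^3 - 15*v^2*w^2 + 12*v^2*w - 18*v^2 + 10*v*w^2 + 48*v*w + 30*w^2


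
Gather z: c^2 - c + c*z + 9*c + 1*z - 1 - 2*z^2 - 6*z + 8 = c^2 + 8*c - 2*z^2 + z*(c - 5) + 7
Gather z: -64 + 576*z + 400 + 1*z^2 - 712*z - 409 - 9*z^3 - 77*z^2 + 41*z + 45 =-9*z^3 - 76*z^2 - 95*z - 28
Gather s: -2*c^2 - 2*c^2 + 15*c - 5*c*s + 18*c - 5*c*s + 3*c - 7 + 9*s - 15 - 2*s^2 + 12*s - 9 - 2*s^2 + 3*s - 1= -4*c^2 + 36*c - 4*s^2 + s*(24 - 10*c) - 32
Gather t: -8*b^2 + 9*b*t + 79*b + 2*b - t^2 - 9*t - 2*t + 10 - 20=-8*b^2 + 81*b - t^2 + t*(9*b - 11) - 10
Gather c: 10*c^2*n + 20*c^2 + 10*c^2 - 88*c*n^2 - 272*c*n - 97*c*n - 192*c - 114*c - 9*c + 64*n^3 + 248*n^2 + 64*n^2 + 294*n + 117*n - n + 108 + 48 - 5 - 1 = c^2*(10*n + 30) + c*(-88*n^2 - 369*n - 315) + 64*n^3 + 312*n^2 + 410*n + 150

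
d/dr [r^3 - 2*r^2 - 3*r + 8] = 3*r^2 - 4*r - 3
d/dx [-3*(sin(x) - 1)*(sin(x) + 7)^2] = -3*(sin(x) + 7)*(3*sin(x) + 5)*cos(x)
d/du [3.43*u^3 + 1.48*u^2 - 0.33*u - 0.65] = 10.29*u^2 + 2.96*u - 0.33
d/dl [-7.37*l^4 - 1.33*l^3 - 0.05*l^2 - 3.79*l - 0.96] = -29.48*l^3 - 3.99*l^2 - 0.1*l - 3.79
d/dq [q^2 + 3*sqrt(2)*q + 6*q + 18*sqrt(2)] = 2*q + 3*sqrt(2) + 6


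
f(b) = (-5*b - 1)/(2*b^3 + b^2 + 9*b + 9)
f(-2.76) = -0.25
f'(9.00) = 0.01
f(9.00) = -0.03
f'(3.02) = 0.06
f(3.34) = -0.14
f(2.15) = -0.22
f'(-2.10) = -0.31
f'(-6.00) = -0.02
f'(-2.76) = -0.15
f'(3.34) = 0.05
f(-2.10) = -0.40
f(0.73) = -0.28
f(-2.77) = -0.25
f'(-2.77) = -0.15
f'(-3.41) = -0.09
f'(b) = (-5*b - 1)*(-6*b^2 - 2*b - 9)/(2*b^3 + b^2 + 9*b + 9)^2 - 5/(2*b^3 + b^2 + 9*b + 9)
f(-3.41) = -0.18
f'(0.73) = -0.07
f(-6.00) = -0.07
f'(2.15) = 0.08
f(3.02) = -0.16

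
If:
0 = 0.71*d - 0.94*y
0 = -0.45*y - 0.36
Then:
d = -1.06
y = -0.80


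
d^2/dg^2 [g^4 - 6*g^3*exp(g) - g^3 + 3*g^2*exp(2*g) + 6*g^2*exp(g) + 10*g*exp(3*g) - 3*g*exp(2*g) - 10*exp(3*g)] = -6*g^3*exp(g) + 12*g^2*exp(2*g) - 30*g^2*exp(g) + 12*g^2 + 90*g*exp(3*g) + 12*g*exp(2*g) - 12*g*exp(g) - 6*g - 30*exp(3*g) - 6*exp(2*g) + 12*exp(g)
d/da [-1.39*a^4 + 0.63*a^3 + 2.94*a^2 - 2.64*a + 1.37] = -5.56*a^3 + 1.89*a^2 + 5.88*a - 2.64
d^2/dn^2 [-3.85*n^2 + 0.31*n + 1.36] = -7.70000000000000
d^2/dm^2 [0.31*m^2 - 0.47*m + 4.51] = 0.620000000000000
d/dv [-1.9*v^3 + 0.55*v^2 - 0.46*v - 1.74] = -5.7*v^2 + 1.1*v - 0.46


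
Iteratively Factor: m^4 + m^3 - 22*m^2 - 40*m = (m + 2)*(m^3 - m^2 - 20*m) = (m - 5)*(m + 2)*(m^2 + 4*m) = (m - 5)*(m + 2)*(m + 4)*(m)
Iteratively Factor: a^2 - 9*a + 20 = (a - 4)*(a - 5)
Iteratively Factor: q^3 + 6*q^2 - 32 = (q + 4)*(q^2 + 2*q - 8) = (q - 2)*(q + 4)*(q + 4)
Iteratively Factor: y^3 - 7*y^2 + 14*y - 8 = (y - 4)*(y^2 - 3*y + 2) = (y - 4)*(y - 2)*(y - 1)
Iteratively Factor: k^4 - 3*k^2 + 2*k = (k - 1)*(k^3 + k^2 - 2*k) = (k - 1)*(k + 2)*(k^2 - k) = k*(k - 1)*(k + 2)*(k - 1)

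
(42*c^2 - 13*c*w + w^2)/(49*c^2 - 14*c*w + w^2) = (-6*c + w)/(-7*c + w)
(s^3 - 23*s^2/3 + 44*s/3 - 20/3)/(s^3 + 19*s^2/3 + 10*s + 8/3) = (3*s^3 - 23*s^2 + 44*s - 20)/(3*s^3 + 19*s^2 + 30*s + 8)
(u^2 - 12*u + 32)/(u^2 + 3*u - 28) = (u - 8)/(u + 7)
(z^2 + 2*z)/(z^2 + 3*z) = (z + 2)/(z + 3)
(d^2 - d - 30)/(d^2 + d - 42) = (d + 5)/(d + 7)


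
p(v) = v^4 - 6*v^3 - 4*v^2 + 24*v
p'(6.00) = 192.00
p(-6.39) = 2916.07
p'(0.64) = 12.56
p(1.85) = 4.43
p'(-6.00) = -1440.00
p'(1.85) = -27.08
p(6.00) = 0.00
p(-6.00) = 2304.00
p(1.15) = 14.93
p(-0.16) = -3.92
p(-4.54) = 794.89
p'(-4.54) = -685.00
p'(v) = 4*v^3 - 18*v^2 - 8*v + 24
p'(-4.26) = -577.81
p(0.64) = 12.32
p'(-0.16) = 24.80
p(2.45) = -17.42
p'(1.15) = -2.92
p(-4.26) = 618.36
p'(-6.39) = -1703.53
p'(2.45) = -44.82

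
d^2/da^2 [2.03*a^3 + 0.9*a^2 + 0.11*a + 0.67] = 12.18*a + 1.8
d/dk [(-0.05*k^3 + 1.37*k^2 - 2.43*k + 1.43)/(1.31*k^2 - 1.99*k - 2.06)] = (-0.0655*k^4 + 0.199*k^3 + 0.766*k^2 - 9.391*k + 7.8515)/(1.7161*k^4 - 5.2138*k^3 - 1.4371*k^2 + 8.1988*k + 4.2436)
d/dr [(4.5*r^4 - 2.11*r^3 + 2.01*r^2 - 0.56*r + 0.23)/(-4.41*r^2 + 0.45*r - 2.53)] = (-39.69*r^5 + 15.3801*r^4 - 47.439*r^3 + 14.4498*r^2 - 8.142*r + 1.3133)/(19.4481*r^4 - 3.969*r^3 + 22.5171*r^2 - 2.277*r + 6.4009)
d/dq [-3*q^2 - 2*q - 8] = -6*q - 2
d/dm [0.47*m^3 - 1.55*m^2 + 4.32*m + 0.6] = 1.41*m^2 - 3.1*m + 4.32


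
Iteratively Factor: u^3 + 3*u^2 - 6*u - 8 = (u + 4)*(u^2 - u - 2) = (u - 2)*(u + 4)*(u + 1)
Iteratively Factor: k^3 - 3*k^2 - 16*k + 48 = (k + 4)*(k^2 - 7*k + 12) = (k - 4)*(k + 4)*(k - 3)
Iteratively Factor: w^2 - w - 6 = (w - 3)*(w + 2)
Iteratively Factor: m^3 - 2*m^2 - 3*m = (m - 3)*(m^2 + m) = m*(m - 3)*(m + 1)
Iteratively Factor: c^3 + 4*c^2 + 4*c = (c + 2)*(c^2 + 2*c) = c*(c + 2)*(c + 2)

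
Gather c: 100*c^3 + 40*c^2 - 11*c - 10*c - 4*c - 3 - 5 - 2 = 100*c^3 + 40*c^2 - 25*c - 10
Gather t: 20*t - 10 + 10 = 20*t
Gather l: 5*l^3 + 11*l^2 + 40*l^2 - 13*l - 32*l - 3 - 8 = 5*l^3 + 51*l^2 - 45*l - 11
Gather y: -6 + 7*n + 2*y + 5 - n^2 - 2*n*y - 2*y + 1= -n^2 - 2*n*y + 7*n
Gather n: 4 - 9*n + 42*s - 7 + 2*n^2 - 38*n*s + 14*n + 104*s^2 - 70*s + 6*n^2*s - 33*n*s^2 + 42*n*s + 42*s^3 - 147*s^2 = n^2*(6*s + 2) + n*(-33*s^2 + 4*s + 5) + 42*s^3 - 43*s^2 - 28*s - 3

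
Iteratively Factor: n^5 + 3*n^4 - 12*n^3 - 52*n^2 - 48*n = (n + 2)*(n^4 + n^3 - 14*n^2 - 24*n) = (n + 2)^2*(n^3 - n^2 - 12*n) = (n - 4)*(n + 2)^2*(n^2 + 3*n) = n*(n - 4)*(n + 2)^2*(n + 3)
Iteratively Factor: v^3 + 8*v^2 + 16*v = (v + 4)*(v^2 + 4*v) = (v + 4)^2*(v)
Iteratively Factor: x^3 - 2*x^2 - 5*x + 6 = (x - 3)*(x^2 + x - 2) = (x - 3)*(x - 1)*(x + 2)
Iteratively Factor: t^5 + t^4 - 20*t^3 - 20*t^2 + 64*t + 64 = (t + 1)*(t^4 - 20*t^2 + 64) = (t - 2)*(t + 1)*(t^3 + 2*t^2 - 16*t - 32) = (t - 4)*(t - 2)*(t + 1)*(t^2 + 6*t + 8) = (t - 4)*(t - 2)*(t + 1)*(t + 4)*(t + 2)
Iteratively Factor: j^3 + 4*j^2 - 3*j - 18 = (j - 2)*(j^2 + 6*j + 9) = (j - 2)*(j + 3)*(j + 3)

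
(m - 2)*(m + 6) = m^2 + 4*m - 12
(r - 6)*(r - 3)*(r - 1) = r^3 - 10*r^2 + 27*r - 18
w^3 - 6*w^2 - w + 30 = (w - 5)*(w - 3)*(w + 2)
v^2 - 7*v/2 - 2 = (v - 4)*(v + 1/2)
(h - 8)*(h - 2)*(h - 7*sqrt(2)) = h^3 - 10*h^2 - 7*sqrt(2)*h^2 + 16*h + 70*sqrt(2)*h - 112*sqrt(2)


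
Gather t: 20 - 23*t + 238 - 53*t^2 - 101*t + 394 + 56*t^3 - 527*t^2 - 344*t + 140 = 56*t^3 - 580*t^2 - 468*t + 792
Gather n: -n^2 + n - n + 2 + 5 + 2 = 9 - n^2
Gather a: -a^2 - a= -a^2 - a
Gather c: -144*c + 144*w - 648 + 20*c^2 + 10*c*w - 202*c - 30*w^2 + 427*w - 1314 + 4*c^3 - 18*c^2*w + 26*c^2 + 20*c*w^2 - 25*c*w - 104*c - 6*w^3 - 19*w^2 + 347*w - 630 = 4*c^3 + c^2*(46 - 18*w) + c*(20*w^2 - 15*w - 450) - 6*w^3 - 49*w^2 + 918*w - 2592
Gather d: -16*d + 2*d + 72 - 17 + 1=56 - 14*d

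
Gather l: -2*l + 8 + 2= 10 - 2*l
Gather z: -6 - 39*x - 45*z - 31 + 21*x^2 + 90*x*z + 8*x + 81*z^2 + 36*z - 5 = 21*x^2 - 31*x + 81*z^2 + z*(90*x - 9) - 42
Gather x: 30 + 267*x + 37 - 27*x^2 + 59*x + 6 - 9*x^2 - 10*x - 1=-36*x^2 + 316*x + 72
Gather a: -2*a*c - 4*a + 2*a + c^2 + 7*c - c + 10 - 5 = a*(-2*c - 2) + c^2 + 6*c + 5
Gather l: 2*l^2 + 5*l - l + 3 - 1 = 2*l^2 + 4*l + 2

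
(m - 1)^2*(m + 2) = m^3 - 3*m + 2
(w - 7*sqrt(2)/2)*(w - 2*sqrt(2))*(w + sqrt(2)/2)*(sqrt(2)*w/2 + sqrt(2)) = sqrt(2)*w^4/2 - 5*w^3 + sqrt(2)*w^3 - 10*w^2 + 17*sqrt(2)*w^2/4 + 7*w + 17*sqrt(2)*w/2 + 14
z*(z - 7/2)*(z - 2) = z^3 - 11*z^2/2 + 7*z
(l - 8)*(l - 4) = l^2 - 12*l + 32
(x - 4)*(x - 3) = x^2 - 7*x + 12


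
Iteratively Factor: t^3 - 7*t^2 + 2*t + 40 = (t + 2)*(t^2 - 9*t + 20) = (t - 4)*(t + 2)*(t - 5)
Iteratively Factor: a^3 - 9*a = (a + 3)*(a^2 - 3*a) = a*(a + 3)*(a - 3)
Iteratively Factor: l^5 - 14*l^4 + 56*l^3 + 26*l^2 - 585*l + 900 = (l - 3)*(l^4 - 11*l^3 + 23*l^2 + 95*l - 300) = (l - 4)*(l - 3)*(l^3 - 7*l^2 - 5*l + 75) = (l - 4)*(l - 3)*(l + 3)*(l^2 - 10*l + 25) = (l - 5)*(l - 4)*(l - 3)*(l + 3)*(l - 5)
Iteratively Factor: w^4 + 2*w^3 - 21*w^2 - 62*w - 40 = (w - 5)*(w^3 + 7*w^2 + 14*w + 8) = (w - 5)*(w + 2)*(w^2 + 5*w + 4) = (w - 5)*(w + 2)*(w + 4)*(w + 1)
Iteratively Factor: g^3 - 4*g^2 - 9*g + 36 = (g - 4)*(g^2 - 9) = (g - 4)*(g - 3)*(g + 3)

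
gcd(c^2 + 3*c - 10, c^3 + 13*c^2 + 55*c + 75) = c + 5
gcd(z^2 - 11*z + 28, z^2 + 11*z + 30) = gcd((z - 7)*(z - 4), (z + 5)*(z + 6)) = 1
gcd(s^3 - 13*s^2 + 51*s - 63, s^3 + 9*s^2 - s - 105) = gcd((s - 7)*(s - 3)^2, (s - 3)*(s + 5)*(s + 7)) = s - 3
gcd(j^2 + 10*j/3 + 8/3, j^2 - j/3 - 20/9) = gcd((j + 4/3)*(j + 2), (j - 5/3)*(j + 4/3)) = j + 4/3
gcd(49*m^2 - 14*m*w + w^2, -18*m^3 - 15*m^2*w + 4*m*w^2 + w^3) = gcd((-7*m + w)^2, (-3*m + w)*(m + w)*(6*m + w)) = 1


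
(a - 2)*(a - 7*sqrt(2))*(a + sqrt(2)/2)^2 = a^4 - 6*sqrt(2)*a^3 - 2*a^3 - 27*a^2/2 + 12*sqrt(2)*a^2 - 7*sqrt(2)*a/2 + 27*a + 7*sqrt(2)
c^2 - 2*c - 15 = (c - 5)*(c + 3)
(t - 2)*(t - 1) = t^2 - 3*t + 2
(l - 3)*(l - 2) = l^2 - 5*l + 6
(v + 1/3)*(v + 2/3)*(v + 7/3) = v^3 + 10*v^2/3 + 23*v/9 + 14/27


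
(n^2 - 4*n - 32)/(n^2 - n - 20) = (n - 8)/(n - 5)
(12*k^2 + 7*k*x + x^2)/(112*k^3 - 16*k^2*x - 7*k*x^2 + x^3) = (3*k + x)/(28*k^2 - 11*k*x + x^2)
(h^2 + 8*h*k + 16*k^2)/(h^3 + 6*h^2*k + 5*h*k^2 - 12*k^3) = (h + 4*k)/(h^2 + 2*h*k - 3*k^2)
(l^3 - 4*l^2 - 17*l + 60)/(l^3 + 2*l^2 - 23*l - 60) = (l - 3)/(l + 3)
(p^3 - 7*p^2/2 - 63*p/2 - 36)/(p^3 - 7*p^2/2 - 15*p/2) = (p^2 - 5*p - 24)/(p*(p - 5))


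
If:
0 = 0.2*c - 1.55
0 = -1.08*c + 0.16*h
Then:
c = 7.75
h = 52.31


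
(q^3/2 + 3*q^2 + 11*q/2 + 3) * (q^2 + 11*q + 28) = q^5/2 + 17*q^4/2 + 105*q^3/2 + 295*q^2/2 + 187*q + 84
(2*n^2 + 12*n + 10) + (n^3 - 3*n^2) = n^3 - n^2 + 12*n + 10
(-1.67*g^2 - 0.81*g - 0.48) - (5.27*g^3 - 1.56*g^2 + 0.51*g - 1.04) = -5.27*g^3 - 0.11*g^2 - 1.32*g + 0.56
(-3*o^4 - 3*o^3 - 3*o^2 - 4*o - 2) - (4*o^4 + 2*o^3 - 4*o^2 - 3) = -7*o^4 - 5*o^3 + o^2 - 4*o + 1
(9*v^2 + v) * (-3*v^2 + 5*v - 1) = -27*v^4 + 42*v^3 - 4*v^2 - v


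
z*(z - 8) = z^2 - 8*z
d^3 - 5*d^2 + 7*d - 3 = (d - 3)*(d - 1)^2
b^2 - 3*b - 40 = (b - 8)*(b + 5)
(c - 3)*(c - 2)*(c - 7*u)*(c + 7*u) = c^4 - 5*c^3 - 49*c^2*u^2 + 6*c^2 + 245*c*u^2 - 294*u^2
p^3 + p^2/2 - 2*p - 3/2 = (p - 3/2)*(p + 1)^2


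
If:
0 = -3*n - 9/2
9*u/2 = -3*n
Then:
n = -3/2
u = 1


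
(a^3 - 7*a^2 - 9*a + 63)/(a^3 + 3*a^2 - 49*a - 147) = (a - 3)/(a + 7)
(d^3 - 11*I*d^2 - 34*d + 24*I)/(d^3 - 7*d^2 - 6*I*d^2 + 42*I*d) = (d^2 - 5*I*d - 4)/(d*(d - 7))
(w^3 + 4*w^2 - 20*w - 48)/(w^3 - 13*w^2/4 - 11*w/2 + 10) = 4*(w + 6)/(4*w - 5)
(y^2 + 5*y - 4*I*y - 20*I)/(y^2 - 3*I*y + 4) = (y + 5)/(y + I)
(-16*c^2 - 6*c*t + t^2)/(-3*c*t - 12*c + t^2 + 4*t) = (16*c^2 + 6*c*t - t^2)/(3*c*t + 12*c - t^2 - 4*t)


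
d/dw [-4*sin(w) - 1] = -4*cos(w)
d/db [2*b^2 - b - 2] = 4*b - 1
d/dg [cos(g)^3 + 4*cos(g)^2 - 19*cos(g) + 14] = (-3*cos(g)^2 - 8*cos(g) + 19)*sin(g)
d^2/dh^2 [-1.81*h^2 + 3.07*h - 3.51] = -3.62000000000000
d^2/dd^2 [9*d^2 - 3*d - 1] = 18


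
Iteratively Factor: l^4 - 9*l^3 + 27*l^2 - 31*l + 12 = (l - 1)*(l^3 - 8*l^2 + 19*l - 12) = (l - 1)^2*(l^2 - 7*l + 12) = (l - 4)*(l - 1)^2*(l - 3)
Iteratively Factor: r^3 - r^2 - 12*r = (r - 4)*(r^2 + 3*r) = (r - 4)*(r + 3)*(r)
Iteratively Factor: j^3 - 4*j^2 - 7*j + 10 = (j - 5)*(j^2 + j - 2) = (j - 5)*(j - 1)*(j + 2)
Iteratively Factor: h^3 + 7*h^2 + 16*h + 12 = (h + 2)*(h^2 + 5*h + 6) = (h + 2)^2*(h + 3)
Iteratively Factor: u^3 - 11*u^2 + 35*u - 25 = (u - 5)*(u^2 - 6*u + 5) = (u - 5)^2*(u - 1)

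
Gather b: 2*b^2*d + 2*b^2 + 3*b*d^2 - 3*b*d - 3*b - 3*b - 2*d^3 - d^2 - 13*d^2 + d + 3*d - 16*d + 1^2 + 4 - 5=b^2*(2*d + 2) + b*(3*d^2 - 3*d - 6) - 2*d^3 - 14*d^2 - 12*d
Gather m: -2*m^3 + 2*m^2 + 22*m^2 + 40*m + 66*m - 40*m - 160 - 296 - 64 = -2*m^3 + 24*m^2 + 66*m - 520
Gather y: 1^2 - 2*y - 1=-2*y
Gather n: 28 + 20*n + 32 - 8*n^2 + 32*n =-8*n^2 + 52*n + 60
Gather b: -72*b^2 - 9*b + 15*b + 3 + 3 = -72*b^2 + 6*b + 6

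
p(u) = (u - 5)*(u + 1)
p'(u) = 2*u - 4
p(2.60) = -8.64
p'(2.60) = 1.20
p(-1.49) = 3.18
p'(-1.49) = -6.98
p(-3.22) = 18.25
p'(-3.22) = -10.44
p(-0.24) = -3.98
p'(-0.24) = -4.48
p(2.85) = -8.28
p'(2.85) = 1.70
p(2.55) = -8.70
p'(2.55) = 1.10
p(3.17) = -7.63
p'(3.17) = 2.34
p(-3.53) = 21.58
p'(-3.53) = -11.06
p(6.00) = 7.00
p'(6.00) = 8.00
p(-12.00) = 187.00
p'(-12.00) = -28.00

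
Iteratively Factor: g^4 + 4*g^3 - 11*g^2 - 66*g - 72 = (g - 4)*(g^3 + 8*g^2 + 21*g + 18) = (g - 4)*(g + 3)*(g^2 + 5*g + 6) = (g - 4)*(g + 3)^2*(g + 2)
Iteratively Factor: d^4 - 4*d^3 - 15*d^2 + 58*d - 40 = (d + 4)*(d^3 - 8*d^2 + 17*d - 10) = (d - 5)*(d + 4)*(d^2 - 3*d + 2) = (d - 5)*(d - 2)*(d + 4)*(d - 1)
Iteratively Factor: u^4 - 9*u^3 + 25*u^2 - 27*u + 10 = (u - 1)*(u^3 - 8*u^2 + 17*u - 10) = (u - 2)*(u - 1)*(u^2 - 6*u + 5) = (u - 2)*(u - 1)^2*(u - 5)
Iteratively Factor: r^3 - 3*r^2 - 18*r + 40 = (r - 2)*(r^2 - r - 20) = (r - 2)*(r + 4)*(r - 5)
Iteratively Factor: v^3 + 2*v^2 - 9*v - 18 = (v + 3)*(v^2 - v - 6) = (v + 2)*(v + 3)*(v - 3)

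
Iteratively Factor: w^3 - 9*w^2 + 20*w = (w - 5)*(w^2 - 4*w) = w*(w - 5)*(w - 4)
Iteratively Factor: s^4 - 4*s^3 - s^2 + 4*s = (s)*(s^3 - 4*s^2 - s + 4) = s*(s + 1)*(s^2 - 5*s + 4) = s*(s - 4)*(s + 1)*(s - 1)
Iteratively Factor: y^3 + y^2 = (y)*(y^2 + y) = y*(y + 1)*(y)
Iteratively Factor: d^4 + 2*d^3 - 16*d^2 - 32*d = (d - 4)*(d^3 + 6*d^2 + 8*d) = (d - 4)*(d + 4)*(d^2 + 2*d) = (d - 4)*(d + 2)*(d + 4)*(d)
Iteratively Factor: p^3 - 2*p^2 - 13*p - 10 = (p + 1)*(p^2 - 3*p - 10) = (p - 5)*(p + 1)*(p + 2)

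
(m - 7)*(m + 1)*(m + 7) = m^3 + m^2 - 49*m - 49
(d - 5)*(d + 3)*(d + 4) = d^3 + 2*d^2 - 23*d - 60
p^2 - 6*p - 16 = (p - 8)*(p + 2)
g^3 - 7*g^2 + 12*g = g*(g - 4)*(g - 3)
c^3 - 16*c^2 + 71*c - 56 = (c - 8)*(c - 7)*(c - 1)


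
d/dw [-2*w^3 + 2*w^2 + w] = -6*w^2 + 4*w + 1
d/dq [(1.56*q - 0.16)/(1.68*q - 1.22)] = (1.993968 - 2.745792*q)/(1.68*q - 1.22)^3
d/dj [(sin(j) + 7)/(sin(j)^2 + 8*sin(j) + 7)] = -cos(j)/(sin(j) + 1)^2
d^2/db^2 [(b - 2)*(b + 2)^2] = 6*b + 4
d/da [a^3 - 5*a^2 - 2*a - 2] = 3*a^2 - 10*a - 2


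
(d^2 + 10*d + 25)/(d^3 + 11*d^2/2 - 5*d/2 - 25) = 2*(d + 5)/(2*d^2 + d - 10)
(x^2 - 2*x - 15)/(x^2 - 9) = (x - 5)/(x - 3)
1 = 1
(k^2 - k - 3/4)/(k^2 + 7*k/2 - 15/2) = (k + 1/2)/(k + 5)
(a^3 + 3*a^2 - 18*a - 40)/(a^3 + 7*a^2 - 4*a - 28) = (a^2 + a - 20)/(a^2 + 5*a - 14)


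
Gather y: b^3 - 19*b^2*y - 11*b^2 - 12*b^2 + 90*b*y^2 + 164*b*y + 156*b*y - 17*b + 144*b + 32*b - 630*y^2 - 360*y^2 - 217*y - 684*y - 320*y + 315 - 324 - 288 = b^3 - 23*b^2 + 159*b + y^2*(90*b - 990) + y*(-19*b^2 + 320*b - 1221) - 297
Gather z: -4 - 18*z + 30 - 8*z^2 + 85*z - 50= -8*z^2 + 67*z - 24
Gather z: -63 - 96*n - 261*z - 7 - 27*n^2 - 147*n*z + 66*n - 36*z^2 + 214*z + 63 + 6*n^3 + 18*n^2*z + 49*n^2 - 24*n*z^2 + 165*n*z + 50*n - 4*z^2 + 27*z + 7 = 6*n^3 + 22*n^2 + 20*n + z^2*(-24*n - 40) + z*(18*n^2 + 18*n - 20)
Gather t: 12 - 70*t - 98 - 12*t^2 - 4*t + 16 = -12*t^2 - 74*t - 70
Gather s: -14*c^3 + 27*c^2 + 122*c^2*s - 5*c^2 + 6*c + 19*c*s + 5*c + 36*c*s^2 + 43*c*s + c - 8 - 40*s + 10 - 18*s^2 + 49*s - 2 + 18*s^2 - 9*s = -14*c^3 + 22*c^2 + 36*c*s^2 + 12*c + s*(122*c^2 + 62*c)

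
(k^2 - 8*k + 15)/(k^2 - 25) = (k - 3)/(k + 5)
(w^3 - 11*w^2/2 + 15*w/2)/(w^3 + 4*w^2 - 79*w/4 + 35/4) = 2*w*(w - 3)/(2*w^2 + 13*w - 7)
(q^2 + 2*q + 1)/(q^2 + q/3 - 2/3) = 3*(q + 1)/(3*q - 2)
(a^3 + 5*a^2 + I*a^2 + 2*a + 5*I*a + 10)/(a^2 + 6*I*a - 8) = (a^2 + a*(5 - I) - 5*I)/(a + 4*I)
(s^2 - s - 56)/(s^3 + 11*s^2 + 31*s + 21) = (s - 8)/(s^2 + 4*s + 3)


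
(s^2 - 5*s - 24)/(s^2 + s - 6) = (s - 8)/(s - 2)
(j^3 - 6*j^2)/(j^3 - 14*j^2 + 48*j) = j/(j - 8)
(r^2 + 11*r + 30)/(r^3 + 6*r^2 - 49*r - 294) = (r + 5)/(r^2 - 49)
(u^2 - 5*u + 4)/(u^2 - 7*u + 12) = (u - 1)/(u - 3)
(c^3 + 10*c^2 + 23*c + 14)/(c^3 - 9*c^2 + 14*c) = (c^3 + 10*c^2 + 23*c + 14)/(c*(c^2 - 9*c + 14))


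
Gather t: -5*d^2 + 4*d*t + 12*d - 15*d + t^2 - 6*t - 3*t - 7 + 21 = -5*d^2 - 3*d + t^2 + t*(4*d - 9) + 14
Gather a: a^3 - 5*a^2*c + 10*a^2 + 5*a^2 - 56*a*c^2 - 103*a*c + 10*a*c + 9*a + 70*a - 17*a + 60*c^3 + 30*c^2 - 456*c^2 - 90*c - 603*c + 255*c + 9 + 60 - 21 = a^3 + a^2*(15 - 5*c) + a*(-56*c^2 - 93*c + 62) + 60*c^3 - 426*c^2 - 438*c + 48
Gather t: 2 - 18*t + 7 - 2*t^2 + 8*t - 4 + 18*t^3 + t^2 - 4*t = 18*t^3 - t^2 - 14*t + 5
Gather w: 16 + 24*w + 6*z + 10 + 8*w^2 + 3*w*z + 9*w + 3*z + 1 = 8*w^2 + w*(3*z + 33) + 9*z + 27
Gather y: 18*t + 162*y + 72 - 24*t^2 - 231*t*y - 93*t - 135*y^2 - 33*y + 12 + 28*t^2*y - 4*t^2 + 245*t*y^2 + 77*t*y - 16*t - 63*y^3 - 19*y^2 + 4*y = -28*t^2 - 91*t - 63*y^3 + y^2*(245*t - 154) + y*(28*t^2 - 154*t + 133) + 84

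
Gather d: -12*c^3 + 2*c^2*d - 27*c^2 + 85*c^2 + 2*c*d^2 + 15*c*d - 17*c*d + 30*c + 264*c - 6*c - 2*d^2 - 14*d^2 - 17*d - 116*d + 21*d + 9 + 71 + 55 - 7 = -12*c^3 + 58*c^2 + 288*c + d^2*(2*c - 16) + d*(2*c^2 - 2*c - 112) + 128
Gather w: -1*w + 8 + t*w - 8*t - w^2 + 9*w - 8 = -8*t - w^2 + w*(t + 8)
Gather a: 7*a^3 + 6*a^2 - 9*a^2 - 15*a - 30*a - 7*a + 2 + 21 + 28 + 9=7*a^3 - 3*a^2 - 52*a + 60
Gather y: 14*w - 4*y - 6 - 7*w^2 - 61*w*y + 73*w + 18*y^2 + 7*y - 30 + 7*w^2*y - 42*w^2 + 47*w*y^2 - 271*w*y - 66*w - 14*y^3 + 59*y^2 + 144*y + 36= -49*w^2 + 21*w - 14*y^3 + y^2*(47*w + 77) + y*(7*w^2 - 332*w + 147)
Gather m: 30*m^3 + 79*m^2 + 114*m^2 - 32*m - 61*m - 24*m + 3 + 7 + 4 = 30*m^3 + 193*m^2 - 117*m + 14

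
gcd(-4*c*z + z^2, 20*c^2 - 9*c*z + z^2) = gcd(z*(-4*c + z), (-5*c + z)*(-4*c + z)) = -4*c + z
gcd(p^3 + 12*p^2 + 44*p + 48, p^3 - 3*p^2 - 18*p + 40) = p + 4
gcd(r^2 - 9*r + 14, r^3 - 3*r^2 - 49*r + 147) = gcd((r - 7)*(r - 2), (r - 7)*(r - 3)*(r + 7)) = r - 7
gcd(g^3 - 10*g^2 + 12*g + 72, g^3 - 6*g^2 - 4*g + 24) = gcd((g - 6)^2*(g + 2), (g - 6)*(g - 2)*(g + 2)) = g^2 - 4*g - 12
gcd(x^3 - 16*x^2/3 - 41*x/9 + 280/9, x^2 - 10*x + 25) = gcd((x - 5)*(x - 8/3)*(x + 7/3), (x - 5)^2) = x - 5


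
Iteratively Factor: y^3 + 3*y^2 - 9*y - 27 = (y + 3)*(y^2 - 9) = (y + 3)^2*(y - 3)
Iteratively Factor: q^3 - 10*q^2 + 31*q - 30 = (q - 5)*(q^2 - 5*q + 6) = (q - 5)*(q - 2)*(q - 3)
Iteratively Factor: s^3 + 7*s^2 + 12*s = (s)*(s^2 + 7*s + 12) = s*(s + 4)*(s + 3)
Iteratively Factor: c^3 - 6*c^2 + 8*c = (c)*(c^2 - 6*c + 8) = c*(c - 2)*(c - 4)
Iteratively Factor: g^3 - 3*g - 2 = (g + 1)*(g^2 - g - 2) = (g - 2)*(g + 1)*(g + 1)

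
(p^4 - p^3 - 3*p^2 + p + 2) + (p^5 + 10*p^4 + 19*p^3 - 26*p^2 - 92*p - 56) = p^5 + 11*p^4 + 18*p^3 - 29*p^2 - 91*p - 54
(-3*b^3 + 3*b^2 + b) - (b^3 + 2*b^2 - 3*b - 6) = -4*b^3 + b^2 + 4*b + 6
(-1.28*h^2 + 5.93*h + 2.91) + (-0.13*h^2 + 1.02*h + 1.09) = -1.41*h^2 + 6.95*h + 4.0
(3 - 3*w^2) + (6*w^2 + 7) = 3*w^2 + 10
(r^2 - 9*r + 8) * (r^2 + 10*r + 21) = r^4 + r^3 - 61*r^2 - 109*r + 168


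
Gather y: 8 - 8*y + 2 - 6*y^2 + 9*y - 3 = -6*y^2 + y + 7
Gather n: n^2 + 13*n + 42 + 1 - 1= n^2 + 13*n + 42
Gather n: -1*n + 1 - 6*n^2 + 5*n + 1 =-6*n^2 + 4*n + 2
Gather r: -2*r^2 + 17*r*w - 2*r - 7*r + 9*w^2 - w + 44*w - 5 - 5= -2*r^2 + r*(17*w - 9) + 9*w^2 + 43*w - 10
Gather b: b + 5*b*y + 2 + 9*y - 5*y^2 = b*(5*y + 1) - 5*y^2 + 9*y + 2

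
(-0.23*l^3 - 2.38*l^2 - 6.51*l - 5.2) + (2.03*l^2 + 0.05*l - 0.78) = -0.23*l^3 - 0.35*l^2 - 6.46*l - 5.98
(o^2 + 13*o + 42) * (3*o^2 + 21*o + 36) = 3*o^4 + 60*o^3 + 435*o^2 + 1350*o + 1512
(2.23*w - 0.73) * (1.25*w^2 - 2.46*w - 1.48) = 2.7875*w^3 - 6.3983*w^2 - 1.5046*w + 1.0804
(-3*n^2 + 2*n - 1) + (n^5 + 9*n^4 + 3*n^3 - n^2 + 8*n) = n^5 + 9*n^4 + 3*n^3 - 4*n^2 + 10*n - 1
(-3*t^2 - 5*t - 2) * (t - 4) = -3*t^3 + 7*t^2 + 18*t + 8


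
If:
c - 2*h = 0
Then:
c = 2*h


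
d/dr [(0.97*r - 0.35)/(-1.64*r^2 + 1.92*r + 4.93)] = (1.5908*r^2 - 1.148*r + 5.4541)/(2.6896*r^4 - 6.2976*r^3 - 12.484*r^2 + 18.9312*r + 24.3049)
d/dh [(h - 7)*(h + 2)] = 2*h - 5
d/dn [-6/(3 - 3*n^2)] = -4*n/(n^2 - 1)^2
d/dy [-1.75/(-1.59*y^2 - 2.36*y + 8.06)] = (-5.565*y - 4.13)/(1.59*y^2 + 2.36*y - 8.06)^2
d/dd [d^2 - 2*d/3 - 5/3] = 2*d - 2/3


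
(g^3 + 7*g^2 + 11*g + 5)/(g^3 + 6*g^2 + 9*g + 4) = (g + 5)/(g + 4)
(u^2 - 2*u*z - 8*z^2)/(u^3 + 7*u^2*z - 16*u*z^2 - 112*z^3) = (u + 2*z)/(u^2 + 11*u*z + 28*z^2)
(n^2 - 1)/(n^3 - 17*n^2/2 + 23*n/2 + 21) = 2*(n - 1)/(2*n^2 - 19*n + 42)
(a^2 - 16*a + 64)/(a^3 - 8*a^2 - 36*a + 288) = (a - 8)/(a^2 - 36)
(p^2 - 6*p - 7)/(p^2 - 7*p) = (p + 1)/p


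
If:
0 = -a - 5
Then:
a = -5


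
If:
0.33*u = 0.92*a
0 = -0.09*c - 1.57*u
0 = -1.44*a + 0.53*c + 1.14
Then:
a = 0.04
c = -2.04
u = 0.12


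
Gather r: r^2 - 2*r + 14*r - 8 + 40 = r^2 + 12*r + 32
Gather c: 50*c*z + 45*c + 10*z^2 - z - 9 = c*(50*z + 45) + 10*z^2 - z - 9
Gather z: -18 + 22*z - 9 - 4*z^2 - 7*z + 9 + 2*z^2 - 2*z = -2*z^2 + 13*z - 18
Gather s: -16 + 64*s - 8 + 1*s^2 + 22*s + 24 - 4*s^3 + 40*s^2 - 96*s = -4*s^3 + 41*s^2 - 10*s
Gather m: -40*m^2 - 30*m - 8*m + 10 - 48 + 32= -40*m^2 - 38*m - 6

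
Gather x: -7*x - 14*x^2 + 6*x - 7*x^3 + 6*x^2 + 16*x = -7*x^3 - 8*x^2 + 15*x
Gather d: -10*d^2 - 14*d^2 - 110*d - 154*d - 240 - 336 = -24*d^2 - 264*d - 576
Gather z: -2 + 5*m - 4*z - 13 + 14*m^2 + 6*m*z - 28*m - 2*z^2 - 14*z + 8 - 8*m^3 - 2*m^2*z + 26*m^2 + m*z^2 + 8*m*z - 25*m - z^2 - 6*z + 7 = -8*m^3 + 40*m^2 - 48*m + z^2*(m - 3) + z*(-2*m^2 + 14*m - 24)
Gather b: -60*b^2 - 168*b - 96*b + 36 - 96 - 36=-60*b^2 - 264*b - 96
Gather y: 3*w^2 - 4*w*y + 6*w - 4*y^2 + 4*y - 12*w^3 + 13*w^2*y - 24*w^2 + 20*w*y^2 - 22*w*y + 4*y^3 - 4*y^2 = -12*w^3 - 21*w^2 + 6*w + 4*y^3 + y^2*(20*w - 8) + y*(13*w^2 - 26*w + 4)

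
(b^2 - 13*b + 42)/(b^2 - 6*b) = (b - 7)/b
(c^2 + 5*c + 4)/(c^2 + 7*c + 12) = (c + 1)/(c + 3)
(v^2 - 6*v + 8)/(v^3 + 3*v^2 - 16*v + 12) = (v - 4)/(v^2 + 5*v - 6)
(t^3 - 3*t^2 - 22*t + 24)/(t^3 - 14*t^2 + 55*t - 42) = (t + 4)/(t - 7)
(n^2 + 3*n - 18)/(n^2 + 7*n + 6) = (n - 3)/(n + 1)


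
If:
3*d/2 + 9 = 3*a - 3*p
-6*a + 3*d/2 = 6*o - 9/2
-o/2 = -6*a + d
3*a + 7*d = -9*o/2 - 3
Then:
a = -33/409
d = -327/409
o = 258/409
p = -2193/818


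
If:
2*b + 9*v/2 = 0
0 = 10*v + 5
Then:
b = 9/8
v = -1/2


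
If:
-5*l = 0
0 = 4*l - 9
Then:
No Solution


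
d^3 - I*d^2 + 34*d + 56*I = (d - 7*I)*(d + 2*I)*(d + 4*I)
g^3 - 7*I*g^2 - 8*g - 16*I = (g - 4*I)^2*(g + I)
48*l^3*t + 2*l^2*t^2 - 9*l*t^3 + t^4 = t*(-8*l + t)*(-3*l + t)*(2*l + t)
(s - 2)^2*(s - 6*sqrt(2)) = s^3 - 6*sqrt(2)*s^2 - 4*s^2 + 4*s + 24*sqrt(2)*s - 24*sqrt(2)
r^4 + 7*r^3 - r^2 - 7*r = r*(r - 1)*(r + 1)*(r + 7)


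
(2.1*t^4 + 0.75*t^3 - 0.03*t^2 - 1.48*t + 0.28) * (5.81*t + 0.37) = 12.201*t^5 + 5.1345*t^4 + 0.1032*t^3 - 8.6099*t^2 + 1.0792*t + 0.1036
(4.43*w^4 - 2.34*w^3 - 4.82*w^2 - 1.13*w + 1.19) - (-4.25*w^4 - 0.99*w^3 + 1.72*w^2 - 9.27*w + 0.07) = 8.68*w^4 - 1.35*w^3 - 6.54*w^2 + 8.14*w + 1.12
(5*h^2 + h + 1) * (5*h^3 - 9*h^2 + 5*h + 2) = 25*h^5 - 40*h^4 + 21*h^3 + 6*h^2 + 7*h + 2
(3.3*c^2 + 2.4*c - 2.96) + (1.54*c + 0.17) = 3.3*c^2 + 3.94*c - 2.79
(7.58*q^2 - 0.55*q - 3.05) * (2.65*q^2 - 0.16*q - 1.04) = 20.087*q^4 - 2.6703*q^3 - 15.8777*q^2 + 1.06*q + 3.172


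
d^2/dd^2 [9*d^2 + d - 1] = 18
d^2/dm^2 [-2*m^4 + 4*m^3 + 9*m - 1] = 24*m*(1 - m)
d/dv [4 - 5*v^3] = -15*v^2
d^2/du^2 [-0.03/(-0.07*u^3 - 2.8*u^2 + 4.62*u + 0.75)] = (-(0.0126*u + 0.168)*(0.07*u^3 + 2.8*u^2 - 4.62*u - 0.75) + 0.03*(0.21*u^2 + 5.6*u - 4.62)*(0.42*u^2 + 11.2*u - 9.24))/(0.07*u^3 + 2.8*u^2 - 4.62*u - 0.75)^3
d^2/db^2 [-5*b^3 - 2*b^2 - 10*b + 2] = -30*b - 4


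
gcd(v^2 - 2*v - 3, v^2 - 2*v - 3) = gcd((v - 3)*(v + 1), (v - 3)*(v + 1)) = v^2 - 2*v - 3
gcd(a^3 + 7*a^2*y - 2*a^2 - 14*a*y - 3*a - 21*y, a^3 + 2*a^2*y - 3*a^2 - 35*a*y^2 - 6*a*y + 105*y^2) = a^2 + 7*a*y - 3*a - 21*y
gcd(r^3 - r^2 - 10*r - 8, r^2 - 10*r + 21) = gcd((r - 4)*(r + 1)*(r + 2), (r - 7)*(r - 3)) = 1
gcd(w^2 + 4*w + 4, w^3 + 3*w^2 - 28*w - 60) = w + 2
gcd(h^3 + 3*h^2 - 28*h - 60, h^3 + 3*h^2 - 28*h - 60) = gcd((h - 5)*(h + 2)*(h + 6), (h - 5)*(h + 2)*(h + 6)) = h^3 + 3*h^2 - 28*h - 60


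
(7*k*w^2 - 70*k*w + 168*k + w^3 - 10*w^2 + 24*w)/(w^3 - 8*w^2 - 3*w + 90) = (7*k*w - 28*k + w^2 - 4*w)/(w^2 - 2*w - 15)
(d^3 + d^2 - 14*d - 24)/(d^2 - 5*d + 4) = (d^2 + 5*d + 6)/(d - 1)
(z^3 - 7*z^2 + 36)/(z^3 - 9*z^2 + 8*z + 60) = (z - 3)/(z - 5)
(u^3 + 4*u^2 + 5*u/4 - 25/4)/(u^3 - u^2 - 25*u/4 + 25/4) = (2*u + 5)/(2*u - 5)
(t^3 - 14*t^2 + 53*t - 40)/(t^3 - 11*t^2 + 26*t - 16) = (t - 5)/(t - 2)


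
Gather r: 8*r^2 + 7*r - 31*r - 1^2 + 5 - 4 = 8*r^2 - 24*r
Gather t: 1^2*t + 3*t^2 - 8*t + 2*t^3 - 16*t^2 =2*t^3 - 13*t^2 - 7*t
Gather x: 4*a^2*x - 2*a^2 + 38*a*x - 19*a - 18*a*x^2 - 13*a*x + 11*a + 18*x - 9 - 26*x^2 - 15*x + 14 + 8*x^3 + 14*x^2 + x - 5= -2*a^2 - 8*a + 8*x^3 + x^2*(-18*a - 12) + x*(4*a^2 + 25*a + 4)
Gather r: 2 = 2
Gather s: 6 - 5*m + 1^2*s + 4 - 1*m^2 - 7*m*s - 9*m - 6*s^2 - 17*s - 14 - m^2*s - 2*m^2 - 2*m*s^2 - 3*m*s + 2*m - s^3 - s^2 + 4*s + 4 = -3*m^2 - 12*m - s^3 + s^2*(-2*m - 7) + s*(-m^2 - 10*m - 12)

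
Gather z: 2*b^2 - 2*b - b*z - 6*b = 2*b^2 - b*z - 8*b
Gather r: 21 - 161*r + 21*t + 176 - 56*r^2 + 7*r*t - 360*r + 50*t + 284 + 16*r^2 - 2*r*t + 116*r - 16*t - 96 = -40*r^2 + r*(5*t - 405) + 55*t + 385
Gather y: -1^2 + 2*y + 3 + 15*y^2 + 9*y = 15*y^2 + 11*y + 2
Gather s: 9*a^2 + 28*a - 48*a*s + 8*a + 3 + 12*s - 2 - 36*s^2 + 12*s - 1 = 9*a^2 + 36*a - 36*s^2 + s*(24 - 48*a)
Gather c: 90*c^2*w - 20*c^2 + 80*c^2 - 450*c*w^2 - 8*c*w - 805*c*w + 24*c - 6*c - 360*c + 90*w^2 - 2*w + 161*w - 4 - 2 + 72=c^2*(90*w + 60) + c*(-450*w^2 - 813*w - 342) + 90*w^2 + 159*w + 66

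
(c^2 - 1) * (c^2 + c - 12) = c^4 + c^3 - 13*c^2 - c + 12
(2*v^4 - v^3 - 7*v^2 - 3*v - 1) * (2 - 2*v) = -4*v^5 + 6*v^4 + 12*v^3 - 8*v^2 - 4*v - 2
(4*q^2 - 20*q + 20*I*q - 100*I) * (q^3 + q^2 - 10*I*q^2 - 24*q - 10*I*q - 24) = 4*q^5 - 16*q^4 - 20*I*q^4 + 84*q^3 + 80*I*q^3 - 416*q^2 - 380*I*q^2 - 520*q + 1920*I*q + 2400*I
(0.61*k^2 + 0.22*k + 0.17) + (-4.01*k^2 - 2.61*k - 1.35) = -3.4*k^2 - 2.39*k - 1.18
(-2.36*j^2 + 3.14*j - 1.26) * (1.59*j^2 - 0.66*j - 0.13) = -3.7524*j^4 + 6.5502*j^3 - 3.769*j^2 + 0.4234*j + 0.1638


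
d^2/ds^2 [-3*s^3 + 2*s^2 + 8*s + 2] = 4 - 18*s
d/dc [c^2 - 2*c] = 2*c - 2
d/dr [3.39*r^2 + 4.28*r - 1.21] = 6.78*r + 4.28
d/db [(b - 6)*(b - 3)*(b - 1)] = 3*b^2 - 20*b + 27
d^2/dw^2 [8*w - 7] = 0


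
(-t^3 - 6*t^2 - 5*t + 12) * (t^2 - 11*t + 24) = -t^5 + 5*t^4 + 37*t^3 - 77*t^2 - 252*t + 288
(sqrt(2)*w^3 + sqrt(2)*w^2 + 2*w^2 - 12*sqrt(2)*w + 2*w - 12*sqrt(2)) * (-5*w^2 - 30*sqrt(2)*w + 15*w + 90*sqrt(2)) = -5*sqrt(2)*w^5 - 70*w^4 + 10*sqrt(2)*w^4 + 15*sqrt(2)*w^3 + 140*w^3 + 930*w^2 - 1440*w - 2160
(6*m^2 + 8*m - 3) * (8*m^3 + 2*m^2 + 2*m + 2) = 48*m^5 + 76*m^4 + 4*m^3 + 22*m^2 + 10*m - 6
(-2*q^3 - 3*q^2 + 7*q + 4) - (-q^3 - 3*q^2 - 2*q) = -q^3 + 9*q + 4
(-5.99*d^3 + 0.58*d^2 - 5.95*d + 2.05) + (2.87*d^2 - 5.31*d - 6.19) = -5.99*d^3 + 3.45*d^2 - 11.26*d - 4.14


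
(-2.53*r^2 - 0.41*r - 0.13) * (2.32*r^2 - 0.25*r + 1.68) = -5.8696*r^4 - 0.3187*r^3 - 4.4495*r^2 - 0.6563*r - 0.2184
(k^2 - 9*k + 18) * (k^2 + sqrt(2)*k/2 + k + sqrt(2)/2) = k^4 - 8*k^3 + sqrt(2)*k^3/2 - 4*sqrt(2)*k^2 + 9*k^2 + 9*sqrt(2)*k/2 + 18*k + 9*sqrt(2)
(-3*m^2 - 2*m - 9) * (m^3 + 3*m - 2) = -3*m^5 - 2*m^4 - 18*m^3 - 23*m + 18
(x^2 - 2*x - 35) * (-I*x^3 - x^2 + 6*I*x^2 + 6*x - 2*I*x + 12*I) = -I*x^5 - x^4 + 8*I*x^4 + 8*x^3 + 21*I*x^3 + 23*x^2 - 194*I*x^2 - 210*x + 46*I*x - 420*I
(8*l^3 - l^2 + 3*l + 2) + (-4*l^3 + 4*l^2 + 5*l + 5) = 4*l^3 + 3*l^2 + 8*l + 7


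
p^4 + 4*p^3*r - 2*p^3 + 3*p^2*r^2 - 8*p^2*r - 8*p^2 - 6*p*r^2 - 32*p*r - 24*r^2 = (p - 4)*(p + 2)*(p + r)*(p + 3*r)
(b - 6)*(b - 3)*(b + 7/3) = b^3 - 20*b^2/3 - 3*b + 42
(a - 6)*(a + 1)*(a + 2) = a^3 - 3*a^2 - 16*a - 12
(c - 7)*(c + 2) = c^2 - 5*c - 14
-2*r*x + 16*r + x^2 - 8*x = (-2*r + x)*(x - 8)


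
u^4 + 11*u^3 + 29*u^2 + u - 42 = (u - 1)*(u + 2)*(u + 3)*(u + 7)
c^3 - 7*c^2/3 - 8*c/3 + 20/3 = (c - 2)^2*(c + 5/3)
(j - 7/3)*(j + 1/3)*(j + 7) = j^3 + 5*j^2 - 133*j/9 - 49/9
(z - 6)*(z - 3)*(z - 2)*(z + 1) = z^4 - 10*z^3 + 25*z^2 - 36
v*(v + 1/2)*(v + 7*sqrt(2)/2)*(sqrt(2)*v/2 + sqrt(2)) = sqrt(2)*v^4/2 + 5*sqrt(2)*v^3/4 + 7*v^3/2 + sqrt(2)*v^2/2 + 35*v^2/4 + 7*v/2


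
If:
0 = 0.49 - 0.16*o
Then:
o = 3.06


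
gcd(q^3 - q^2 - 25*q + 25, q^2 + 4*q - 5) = q^2 + 4*q - 5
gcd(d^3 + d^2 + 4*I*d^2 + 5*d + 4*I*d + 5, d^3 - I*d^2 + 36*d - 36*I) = d - I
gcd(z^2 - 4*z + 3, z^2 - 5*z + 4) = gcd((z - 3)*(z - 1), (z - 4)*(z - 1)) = z - 1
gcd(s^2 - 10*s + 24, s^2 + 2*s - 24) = s - 4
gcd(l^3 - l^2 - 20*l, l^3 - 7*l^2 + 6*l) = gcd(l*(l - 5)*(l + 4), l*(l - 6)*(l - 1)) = l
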